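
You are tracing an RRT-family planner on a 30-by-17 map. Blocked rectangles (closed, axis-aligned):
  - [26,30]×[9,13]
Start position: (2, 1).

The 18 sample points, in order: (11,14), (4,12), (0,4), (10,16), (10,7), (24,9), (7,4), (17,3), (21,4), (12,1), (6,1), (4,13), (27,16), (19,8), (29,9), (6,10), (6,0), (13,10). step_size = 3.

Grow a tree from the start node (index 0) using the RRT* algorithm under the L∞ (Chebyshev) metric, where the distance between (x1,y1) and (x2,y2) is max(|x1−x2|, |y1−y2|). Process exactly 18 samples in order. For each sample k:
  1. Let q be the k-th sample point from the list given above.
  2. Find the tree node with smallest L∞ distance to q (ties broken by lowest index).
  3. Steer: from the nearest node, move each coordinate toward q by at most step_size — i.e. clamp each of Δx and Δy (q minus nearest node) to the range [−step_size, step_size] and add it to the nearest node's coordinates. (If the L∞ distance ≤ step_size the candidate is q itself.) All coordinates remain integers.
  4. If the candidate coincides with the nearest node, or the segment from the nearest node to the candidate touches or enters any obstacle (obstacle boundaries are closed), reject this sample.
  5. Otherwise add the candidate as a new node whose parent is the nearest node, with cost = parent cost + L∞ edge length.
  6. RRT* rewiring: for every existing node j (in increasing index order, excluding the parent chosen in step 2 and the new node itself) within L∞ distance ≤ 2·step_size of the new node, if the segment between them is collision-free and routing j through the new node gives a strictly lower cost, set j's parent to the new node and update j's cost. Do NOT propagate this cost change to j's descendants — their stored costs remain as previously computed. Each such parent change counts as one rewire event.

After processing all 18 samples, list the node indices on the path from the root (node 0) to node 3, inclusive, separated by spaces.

1. q=(11,14) nearest=0 d=13 new=(5,4) → add node 1 parent=0 cost=3
2. q=(4,12) nearest=1 d=8 new=(4,7) → add node 2 parent=1 cost=6
3. q=(0,4) nearest=0 d=3 new=(0,4) → add node 3 parent=0 cost=3
4. q=(10,16) nearest=2 d=9 new=(7,10) → add node 4 parent=2 cost=9
5. q=(10,7) nearest=4 d=3 new=(10,7) → add node 5 parent=4 cost=12
6. q=(24,9) nearest=5 d=14 new=(13,9) → add node 6 parent=5 cost=15
7. q=(7,4) nearest=1 d=2 new=(7,4) → add node 7 parent=1 cost=5; rewire 5→7 (8<12); rewire 6→7 (11<15)
8. q=(17,3) nearest=6 d=6 new=(16,6) → add node 8 parent=6 cost=14
9. q=(21,4) nearest=8 d=5 new=(19,4) → add node 9 parent=8 cost=17
10. q=(12,1) nearest=7 d=5 new=(10,1) → add node 10 parent=7 cost=8
11. q=(6,1) nearest=1 d=3 new=(6,1) → add node 11 parent=1 cost=6
12. q=(4,13) nearest=4 d=3 new=(4,13) → add node 12 parent=4 cost=12
13. q=(27,16) nearest=8 d=11 new=(19,9) → add node 13 parent=8 cost=17
14. q=(19,8) nearest=13 d=1 new=(19,8) → add node 14 parent=13 cost=18
15. q=(29,9) nearest=9 d=10 new=(22,7) → add node 15 parent=9 cost=20
16. q=(6,10) nearest=4 d=1 new=(6,10) → add node 16 parent=4 cost=10
17. q=(6,0) nearest=11 d=1 new=(6,0) → add node 17 parent=11 cost=7
18. q=(13,10) nearest=6 d=1 new=(13,10) → add node 18 parent=6 cost=12

Path: 0 3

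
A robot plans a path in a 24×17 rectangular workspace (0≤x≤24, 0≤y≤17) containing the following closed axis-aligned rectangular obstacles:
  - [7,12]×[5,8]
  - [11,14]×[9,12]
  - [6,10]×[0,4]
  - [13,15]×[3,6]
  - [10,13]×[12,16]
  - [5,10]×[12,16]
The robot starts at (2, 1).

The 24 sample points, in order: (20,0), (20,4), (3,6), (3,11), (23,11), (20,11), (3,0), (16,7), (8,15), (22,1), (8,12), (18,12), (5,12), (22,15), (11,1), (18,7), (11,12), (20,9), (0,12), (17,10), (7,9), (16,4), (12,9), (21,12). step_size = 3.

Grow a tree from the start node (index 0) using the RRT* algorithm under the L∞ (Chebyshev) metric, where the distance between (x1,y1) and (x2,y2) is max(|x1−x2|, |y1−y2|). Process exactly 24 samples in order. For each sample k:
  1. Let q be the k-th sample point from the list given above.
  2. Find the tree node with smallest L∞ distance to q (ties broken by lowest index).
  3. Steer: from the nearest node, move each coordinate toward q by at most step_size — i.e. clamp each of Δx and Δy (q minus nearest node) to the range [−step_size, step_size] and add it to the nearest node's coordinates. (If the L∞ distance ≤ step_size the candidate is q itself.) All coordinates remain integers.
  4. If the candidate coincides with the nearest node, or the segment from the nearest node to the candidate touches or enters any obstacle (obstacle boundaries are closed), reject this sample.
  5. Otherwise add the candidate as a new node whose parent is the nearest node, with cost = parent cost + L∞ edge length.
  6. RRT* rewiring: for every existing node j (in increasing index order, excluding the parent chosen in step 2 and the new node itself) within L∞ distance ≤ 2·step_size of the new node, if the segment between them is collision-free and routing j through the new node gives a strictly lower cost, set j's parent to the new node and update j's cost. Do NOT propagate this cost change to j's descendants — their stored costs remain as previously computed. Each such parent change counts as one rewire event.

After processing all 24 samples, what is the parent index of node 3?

1. q=(20,0) nearest=0 d=18 new=(5,0) → add node 1 parent=0 cost=3
2. q=(20,4) nearest=1 d=15 new=(8,3) → blocked by [6,10]×[0,4], reject
3. q=(3,6) nearest=0 d=5 new=(3,4) → add node 2 parent=0 cost=3
4. q=(3,11) nearest=2 d=7 new=(3,7) → add node 3 parent=2 cost=6
5. q=(23,11) nearest=1 d=18 new=(8,3) → blocked by [6,10]×[0,4], reject
6. q=(20,11) nearest=1 d=15 new=(8,3) → blocked by [6,10]×[0,4], reject
7. q=(3,0) nearest=0 d=1 new=(3,0) → add node 4 parent=0 cost=1
8. q=(16,7) nearest=1 d=11 new=(8,3) → blocked by [6,10]×[0,4], reject
9. q=(8,15) nearest=3 d=8 new=(6,10) → add node 5 parent=3 cost=9
10. q=(22,1) nearest=5 d=16 new=(9,7) → blocked by [7,12]×[5,8], reject
11. q=(8,12) nearest=5 d=2 new=(8,12) → blocked by [5,10]×[12,16], reject
12. q=(18,12) nearest=5 d=12 new=(9,12) → blocked by [5,10]×[12,16], reject
13. q=(5,12) nearest=5 d=2 new=(5,12) → blocked by [5,10]×[12,16], reject
14. q=(22,15) nearest=5 d=16 new=(9,13) → blocked by [5,10]×[12,16], reject
15. q=(11,1) nearest=1 d=6 new=(8,1) → blocked by [6,10]×[0,4], reject
16. q=(18,7) nearest=5 d=12 new=(9,7) → blocked by [7,12]×[5,8], reject
17. q=(11,12) nearest=5 d=5 new=(9,12) → blocked by [5,10]×[12,16], reject
18. q=(20,9) nearest=5 d=14 new=(9,9) → add node 6 parent=5 cost=12
19. q=(0,12) nearest=3 d=5 new=(0,10) → add node 7 parent=3 cost=9
20. q=(17,10) nearest=6 d=8 new=(12,10) → blocked by [11,14]×[9,12], reject
21. q=(7,9) nearest=5 d=1 new=(7,9) → add node 8 parent=5 cost=10
22. q=(16,4) nearest=6 d=7 new=(12,6) → blocked by [7,12]×[5,8], reject
23. q=(12,9) nearest=6 d=3 new=(12,9) → blocked by [11,14]×[9,12], reject
24. q=(21,12) nearest=6 d=12 new=(12,12) → blocked by [11,14]×[9,12], reject

Parent of node 3: 2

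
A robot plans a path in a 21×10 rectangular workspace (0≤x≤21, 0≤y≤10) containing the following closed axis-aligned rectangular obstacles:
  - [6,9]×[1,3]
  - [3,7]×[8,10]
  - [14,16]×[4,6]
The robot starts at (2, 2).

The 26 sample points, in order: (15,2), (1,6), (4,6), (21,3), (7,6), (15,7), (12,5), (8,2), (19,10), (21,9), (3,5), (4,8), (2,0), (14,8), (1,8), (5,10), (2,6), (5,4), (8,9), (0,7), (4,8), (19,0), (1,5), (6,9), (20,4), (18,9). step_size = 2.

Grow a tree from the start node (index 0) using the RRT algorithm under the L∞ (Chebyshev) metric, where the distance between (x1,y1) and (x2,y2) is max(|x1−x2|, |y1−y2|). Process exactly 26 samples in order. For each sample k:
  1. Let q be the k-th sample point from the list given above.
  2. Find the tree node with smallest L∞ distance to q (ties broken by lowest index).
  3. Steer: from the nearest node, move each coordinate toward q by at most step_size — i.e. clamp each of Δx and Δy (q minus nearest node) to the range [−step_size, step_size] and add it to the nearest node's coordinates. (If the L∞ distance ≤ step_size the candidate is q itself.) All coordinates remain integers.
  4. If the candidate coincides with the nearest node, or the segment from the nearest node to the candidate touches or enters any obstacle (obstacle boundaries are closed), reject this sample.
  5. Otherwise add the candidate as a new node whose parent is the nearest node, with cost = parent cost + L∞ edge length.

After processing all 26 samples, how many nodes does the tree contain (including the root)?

Node count: 20

1. q=(15,2) nearest=0 d=13 new=(4,2) → add node 1 parent=0 cost=2
2. q=(1,6) nearest=0 d=4 new=(1,4) → add node 2 parent=0 cost=2
3. q=(4,6) nearest=2 d=3 new=(3,6) → add node 3 parent=2 cost=4
4. q=(21,3) nearest=1 d=17 new=(6,3) → blocked by [6,9]×[1,3], reject
5. q=(7,6) nearest=1 d=4 new=(6,4) → add node 4 parent=1 cost=4
6. q=(15,7) nearest=4 d=9 new=(8,6) → add node 5 parent=4 cost=6
7. q=(12,5) nearest=5 d=4 new=(10,5) → add node 6 parent=5 cost=8
8. q=(8,2) nearest=4 d=2 new=(8,2) → blocked by [6,9]×[1,3], reject
9. q=(19,10) nearest=6 d=9 new=(12,7) → add node 7 parent=6 cost=10
10. q=(21,9) nearest=7 d=9 new=(14,9) → add node 8 parent=7 cost=12
11. q=(3,5) nearest=3 d=1 new=(3,5) → add node 9 parent=3 cost=5
12. q=(4,8) nearest=3 d=2 new=(4,8) → blocked by [3,7]×[8,10], reject
13. q=(2,0) nearest=0 d=2 new=(2,0) → add node 10 parent=0 cost=2
14. q=(14,8) nearest=8 d=1 new=(14,8) → add node 11 parent=8 cost=13
15. q=(1,8) nearest=3 d=2 new=(1,8) → add node 12 parent=3 cost=6
16. q=(5,10) nearest=3 d=4 new=(5,8) → blocked by [3,7]×[8,10], reject
17. q=(2,6) nearest=3 d=1 new=(2,6) → add node 13 parent=3 cost=5
18. q=(5,4) nearest=4 d=1 new=(5,4) → add node 14 parent=4 cost=5
19. q=(8,9) nearest=5 d=3 new=(8,8) → add node 15 parent=5 cost=8
20. q=(0,7) nearest=12 d=1 new=(0,7) → add node 16 parent=12 cost=7
21. q=(4,8) nearest=3 d=2 new=(4,8) → blocked by [3,7]×[8,10], reject
22. q=(19,0) nearest=7 d=7 new=(14,5) → blocked by [14,16]×[4,6], reject
23. q=(1,5) nearest=2 d=1 new=(1,5) → add node 17 parent=2 cost=3
24. q=(6,9) nearest=15 d=2 new=(6,9) → blocked by [3,7]×[8,10], reject
25. q=(20,4) nearest=8 d=6 new=(16,7) → add node 18 parent=8 cost=14
26. q=(18,9) nearest=18 d=2 new=(18,9) → add node 19 parent=18 cost=16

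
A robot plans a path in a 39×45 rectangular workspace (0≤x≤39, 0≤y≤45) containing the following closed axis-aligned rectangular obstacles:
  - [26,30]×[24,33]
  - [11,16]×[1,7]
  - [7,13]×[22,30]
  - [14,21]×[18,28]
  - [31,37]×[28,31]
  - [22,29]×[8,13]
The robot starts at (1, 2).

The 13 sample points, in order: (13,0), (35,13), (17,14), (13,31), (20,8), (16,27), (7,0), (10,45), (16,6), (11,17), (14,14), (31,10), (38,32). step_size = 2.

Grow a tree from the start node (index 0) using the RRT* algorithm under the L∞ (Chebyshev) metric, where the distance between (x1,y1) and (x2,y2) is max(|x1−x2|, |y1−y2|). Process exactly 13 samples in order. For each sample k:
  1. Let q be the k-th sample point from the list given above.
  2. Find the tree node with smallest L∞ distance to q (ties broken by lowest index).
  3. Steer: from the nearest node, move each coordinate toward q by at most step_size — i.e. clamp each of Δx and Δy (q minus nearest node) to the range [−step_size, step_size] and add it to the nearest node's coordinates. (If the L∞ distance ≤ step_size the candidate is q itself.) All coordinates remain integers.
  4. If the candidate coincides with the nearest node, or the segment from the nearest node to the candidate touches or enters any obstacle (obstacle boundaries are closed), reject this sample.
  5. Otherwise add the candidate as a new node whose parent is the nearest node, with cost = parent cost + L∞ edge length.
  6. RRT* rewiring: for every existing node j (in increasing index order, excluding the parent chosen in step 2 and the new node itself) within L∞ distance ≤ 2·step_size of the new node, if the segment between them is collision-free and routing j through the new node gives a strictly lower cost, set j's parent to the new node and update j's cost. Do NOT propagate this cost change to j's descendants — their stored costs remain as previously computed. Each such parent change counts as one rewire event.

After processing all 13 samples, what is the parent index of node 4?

1. q=(13,0) nearest=0 d=12 new=(3,0) → add node 1 parent=0 cost=2
2. q=(35,13) nearest=1 d=32 new=(5,2) → add node 2 parent=1 cost=4
3. q=(17,14) nearest=2 d=12 new=(7,4) → add node 3 parent=2 cost=6
4. q=(13,31) nearest=3 d=27 new=(9,6) → add node 4 parent=3 cost=8
5. q=(20,8) nearest=4 d=11 new=(11,8) → add node 5 parent=4 cost=10
6. q=(16,27) nearest=5 d=19 new=(13,10) → add node 6 parent=5 cost=12
7. q=(7,0) nearest=2 d=2 new=(7,0) → add node 7 parent=2 cost=6
8. q=(10,45) nearest=6 d=35 new=(11,12) → add node 8 parent=6 cost=14
9. q=(16,6) nearest=6 d=4 new=(15,8) → add node 9 parent=6 cost=14
10. q=(11,17) nearest=8 d=5 new=(11,14) → add node 10 parent=8 cost=16
11. q=(14,14) nearest=8 d=3 new=(13,14) → add node 11 parent=8 cost=16
12. q=(31,10) nearest=9 d=16 new=(17,10) → add node 12 parent=9 cost=16
13. q=(38,32) nearest=12 d=22 new=(19,12) → add node 13 parent=12 cost=18

Parent of node 4: 3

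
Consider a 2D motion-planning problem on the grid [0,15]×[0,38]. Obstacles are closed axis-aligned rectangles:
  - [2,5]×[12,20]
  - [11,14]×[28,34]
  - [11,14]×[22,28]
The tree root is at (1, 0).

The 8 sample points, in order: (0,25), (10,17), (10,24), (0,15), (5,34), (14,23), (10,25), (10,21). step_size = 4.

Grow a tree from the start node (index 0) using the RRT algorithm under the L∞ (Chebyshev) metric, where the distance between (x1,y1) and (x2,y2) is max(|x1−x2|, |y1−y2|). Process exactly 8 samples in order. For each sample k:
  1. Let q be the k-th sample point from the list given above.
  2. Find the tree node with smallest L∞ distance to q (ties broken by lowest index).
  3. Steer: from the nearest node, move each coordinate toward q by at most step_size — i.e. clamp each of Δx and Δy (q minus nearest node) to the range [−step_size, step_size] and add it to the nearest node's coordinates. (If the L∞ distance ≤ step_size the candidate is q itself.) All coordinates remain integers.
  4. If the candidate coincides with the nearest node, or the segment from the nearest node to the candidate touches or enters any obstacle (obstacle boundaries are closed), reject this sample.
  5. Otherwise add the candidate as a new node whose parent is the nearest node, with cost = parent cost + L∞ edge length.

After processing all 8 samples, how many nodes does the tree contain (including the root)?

1. q=(0,25) nearest=0 d=25 new=(0,4) → add node 1 parent=0 cost=4
2. q=(10,17) nearest=1 d=13 new=(4,8) → add node 2 parent=1 cost=8
3. q=(10,24) nearest=2 d=16 new=(8,12) → add node 3 parent=2 cost=12
4. q=(0,15) nearest=2 d=7 new=(0,12) → add node 4 parent=2 cost=12
5. q=(5,34) nearest=3 d=22 new=(5,16) → blocked by [2,5]×[12,20], reject
6. q=(14,23) nearest=3 d=11 new=(12,16) → add node 5 parent=3 cost=16
7. q=(10,25) nearest=5 d=9 new=(10,20) → add node 6 parent=5 cost=20
8. q=(10,21) nearest=6 d=1 new=(10,21) → add node 7 parent=6 cost=21

Node count: 8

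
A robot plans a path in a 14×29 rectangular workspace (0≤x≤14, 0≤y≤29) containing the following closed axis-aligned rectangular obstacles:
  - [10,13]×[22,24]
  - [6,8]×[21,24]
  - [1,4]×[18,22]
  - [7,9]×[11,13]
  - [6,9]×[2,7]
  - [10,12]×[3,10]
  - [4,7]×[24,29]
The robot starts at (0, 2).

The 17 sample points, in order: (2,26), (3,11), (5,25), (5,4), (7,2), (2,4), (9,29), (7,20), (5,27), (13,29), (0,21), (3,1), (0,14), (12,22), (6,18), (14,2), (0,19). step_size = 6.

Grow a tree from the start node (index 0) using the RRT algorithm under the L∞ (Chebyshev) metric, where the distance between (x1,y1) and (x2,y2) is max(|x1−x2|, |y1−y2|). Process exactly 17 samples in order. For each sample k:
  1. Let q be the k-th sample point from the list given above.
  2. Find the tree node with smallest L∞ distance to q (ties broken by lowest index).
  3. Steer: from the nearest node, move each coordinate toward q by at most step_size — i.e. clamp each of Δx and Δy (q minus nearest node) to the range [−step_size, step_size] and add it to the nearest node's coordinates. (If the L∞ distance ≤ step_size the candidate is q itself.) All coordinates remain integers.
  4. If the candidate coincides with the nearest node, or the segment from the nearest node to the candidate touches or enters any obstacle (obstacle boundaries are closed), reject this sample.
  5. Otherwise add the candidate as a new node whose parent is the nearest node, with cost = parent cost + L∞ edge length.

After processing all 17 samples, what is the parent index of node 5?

Parent of node 5: 0

1. q=(2,26) nearest=0 d=24 new=(2,8) → add node 1 parent=0 cost=6
2. q=(3,11) nearest=1 d=3 new=(3,11) → add node 2 parent=1 cost=9
3. q=(5,25) nearest=2 d=14 new=(5,17) → add node 3 parent=2 cost=15
4. q=(5,4) nearest=1 d=4 new=(5,4) → add node 4 parent=1 cost=10
5. q=(7,2) nearest=4 d=2 new=(7,2) → blocked by [6,9]×[2,7], reject
6. q=(2,4) nearest=0 d=2 new=(2,4) → add node 5 parent=0 cost=2
7. q=(9,29) nearest=3 d=12 new=(9,23) → blocked by [6,8]×[21,24], reject
8. q=(7,20) nearest=3 d=3 new=(7,20) → add node 6 parent=3 cost=18
9. q=(5,27) nearest=6 d=7 new=(5,26) → blocked by [6,8]×[21,24], reject
10. q=(13,29) nearest=6 d=9 new=(13,26) → blocked by [10,13]×[22,24], reject
11. q=(0,21) nearest=3 d=5 new=(0,21) → blocked by [1,4]×[18,22], reject
12. q=(3,1) nearest=0 d=3 new=(3,1) → add node 7 parent=0 cost=3
13. q=(0,14) nearest=2 d=3 new=(0,14) → add node 8 parent=2 cost=12
14. q=(12,22) nearest=6 d=5 new=(12,22) → blocked by [10,13]×[22,24], reject
15. q=(6,18) nearest=3 d=1 new=(6,18) → add node 9 parent=3 cost=16
16. q=(14,2) nearest=4 d=9 new=(11,2) → blocked by [6,9]×[2,7], reject
17. q=(0,19) nearest=3 d=5 new=(0,19) → blocked by [1,4]×[18,22], reject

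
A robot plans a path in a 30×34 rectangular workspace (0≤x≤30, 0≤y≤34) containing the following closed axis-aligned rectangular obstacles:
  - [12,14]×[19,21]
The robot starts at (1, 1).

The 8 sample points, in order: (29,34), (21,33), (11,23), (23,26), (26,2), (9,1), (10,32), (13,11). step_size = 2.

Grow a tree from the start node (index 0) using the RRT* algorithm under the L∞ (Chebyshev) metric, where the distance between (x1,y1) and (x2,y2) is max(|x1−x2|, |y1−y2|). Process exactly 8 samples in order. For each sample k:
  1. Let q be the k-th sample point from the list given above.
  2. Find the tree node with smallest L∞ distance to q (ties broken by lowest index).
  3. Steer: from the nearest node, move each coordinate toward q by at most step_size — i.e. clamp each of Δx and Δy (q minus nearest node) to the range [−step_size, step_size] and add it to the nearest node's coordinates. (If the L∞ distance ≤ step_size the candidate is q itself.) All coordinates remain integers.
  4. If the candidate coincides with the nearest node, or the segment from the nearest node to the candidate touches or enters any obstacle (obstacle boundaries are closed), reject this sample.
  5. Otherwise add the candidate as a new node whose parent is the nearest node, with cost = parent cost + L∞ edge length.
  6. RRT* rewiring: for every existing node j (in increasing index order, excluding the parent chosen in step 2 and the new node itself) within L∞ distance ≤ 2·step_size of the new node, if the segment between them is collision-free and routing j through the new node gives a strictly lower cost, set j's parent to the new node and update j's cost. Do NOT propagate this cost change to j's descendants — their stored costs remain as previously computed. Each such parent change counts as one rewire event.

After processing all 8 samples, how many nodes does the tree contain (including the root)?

Node count: 9

1. q=(29,34) nearest=0 d=33 new=(3,3) → add node 1 parent=0 cost=2
2. q=(21,33) nearest=1 d=30 new=(5,5) → add node 2 parent=1 cost=4
3. q=(11,23) nearest=2 d=18 new=(7,7) → add node 3 parent=2 cost=6
4. q=(23,26) nearest=3 d=19 new=(9,9) → add node 4 parent=3 cost=8
5. q=(26,2) nearest=4 d=17 new=(11,7) → add node 5 parent=4 cost=10
6. q=(9,1) nearest=2 d=4 new=(7,3) → add node 6 parent=2 cost=6
7. q=(10,32) nearest=4 d=23 new=(10,11) → add node 7 parent=4 cost=10
8. q=(13,11) nearest=7 d=3 new=(12,11) → add node 8 parent=7 cost=12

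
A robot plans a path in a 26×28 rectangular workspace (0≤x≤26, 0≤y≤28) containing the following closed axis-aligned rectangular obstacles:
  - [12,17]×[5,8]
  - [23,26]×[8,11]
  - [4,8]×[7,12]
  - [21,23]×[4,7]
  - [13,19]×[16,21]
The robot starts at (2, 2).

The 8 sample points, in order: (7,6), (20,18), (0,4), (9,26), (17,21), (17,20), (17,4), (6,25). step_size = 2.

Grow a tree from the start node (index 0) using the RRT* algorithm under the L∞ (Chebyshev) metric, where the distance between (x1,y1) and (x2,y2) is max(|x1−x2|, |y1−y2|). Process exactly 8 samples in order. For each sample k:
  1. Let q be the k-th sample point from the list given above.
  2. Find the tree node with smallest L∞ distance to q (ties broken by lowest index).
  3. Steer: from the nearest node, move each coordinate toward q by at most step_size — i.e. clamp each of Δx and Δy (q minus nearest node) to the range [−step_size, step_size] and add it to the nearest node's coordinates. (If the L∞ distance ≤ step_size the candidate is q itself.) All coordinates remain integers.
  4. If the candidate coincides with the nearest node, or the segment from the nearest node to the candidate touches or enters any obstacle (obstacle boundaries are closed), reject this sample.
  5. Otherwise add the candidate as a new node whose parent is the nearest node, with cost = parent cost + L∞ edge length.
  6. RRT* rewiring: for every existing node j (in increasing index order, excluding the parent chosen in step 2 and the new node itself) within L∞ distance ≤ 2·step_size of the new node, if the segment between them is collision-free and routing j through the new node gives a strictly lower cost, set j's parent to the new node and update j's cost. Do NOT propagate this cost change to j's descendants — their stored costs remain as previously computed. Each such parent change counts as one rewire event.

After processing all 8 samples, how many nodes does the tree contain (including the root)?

Node count: 5

1. q=(7,6) nearest=0 d=5 new=(4,4) → add node 1 parent=0 cost=2
2. q=(20,18) nearest=1 d=16 new=(6,6) → add node 2 parent=1 cost=4
3. q=(0,4) nearest=0 d=2 new=(0,4) → add node 3 parent=0 cost=2
4. q=(9,26) nearest=2 d=20 new=(8,8) → blocked by [4,8]×[7,12], reject
5. q=(17,21) nearest=2 d=15 new=(8,8) → blocked by [4,8]×[7,12], reject
6. q=(17,20) nearest=2 d=14 new=(8,8) → blocked by [4,8]×[7,12], reject
7. q=(17,4) nearest=2 d=11 new=(8,4) → add node 4 parent=2 cost=6
8. q=(6,25) nearest=2 d=19 new=(6,8) → blocked by [4,8]×[7,12], reject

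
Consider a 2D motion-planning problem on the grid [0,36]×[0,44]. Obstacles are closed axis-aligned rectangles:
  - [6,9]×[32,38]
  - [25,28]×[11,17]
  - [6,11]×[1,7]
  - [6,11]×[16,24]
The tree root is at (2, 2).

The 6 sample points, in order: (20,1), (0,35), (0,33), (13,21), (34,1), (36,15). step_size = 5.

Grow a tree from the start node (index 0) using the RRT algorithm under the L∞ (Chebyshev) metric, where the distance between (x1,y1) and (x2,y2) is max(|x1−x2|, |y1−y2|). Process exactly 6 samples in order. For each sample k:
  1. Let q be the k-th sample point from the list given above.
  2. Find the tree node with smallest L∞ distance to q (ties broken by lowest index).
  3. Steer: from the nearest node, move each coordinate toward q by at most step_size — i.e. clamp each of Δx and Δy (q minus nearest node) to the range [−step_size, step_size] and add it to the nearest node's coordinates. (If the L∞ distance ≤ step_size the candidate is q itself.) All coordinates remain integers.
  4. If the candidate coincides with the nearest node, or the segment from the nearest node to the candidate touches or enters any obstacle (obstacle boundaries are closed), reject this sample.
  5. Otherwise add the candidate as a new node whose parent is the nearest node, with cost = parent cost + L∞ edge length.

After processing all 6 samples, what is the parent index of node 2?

Parent of node 2: 1

1. q=(20,1) nearest=0 d=18 new=(7,1) → blocked by [6,11]×[1,7], reject
2. q=(0,35) nearest=0 d=33 new=(0,7) → add node 1 parent=0 cost=5
3. q=(0,33) nearest=1 d=26 new=(0,12) → add node 2 parent=1 cost=10
4. q=(13,21) nearest=2 d=13 new=(5,17) → add node 3 parent=2 cost=15
5. q=(34,1) nearest=3 d=29 new=(10,12) → blocked by [6,11]×[16,24], reject
6. q=(36,15) nearest=3 d=31 new=(10,15) → blocked by [6,11]×[16,24], reject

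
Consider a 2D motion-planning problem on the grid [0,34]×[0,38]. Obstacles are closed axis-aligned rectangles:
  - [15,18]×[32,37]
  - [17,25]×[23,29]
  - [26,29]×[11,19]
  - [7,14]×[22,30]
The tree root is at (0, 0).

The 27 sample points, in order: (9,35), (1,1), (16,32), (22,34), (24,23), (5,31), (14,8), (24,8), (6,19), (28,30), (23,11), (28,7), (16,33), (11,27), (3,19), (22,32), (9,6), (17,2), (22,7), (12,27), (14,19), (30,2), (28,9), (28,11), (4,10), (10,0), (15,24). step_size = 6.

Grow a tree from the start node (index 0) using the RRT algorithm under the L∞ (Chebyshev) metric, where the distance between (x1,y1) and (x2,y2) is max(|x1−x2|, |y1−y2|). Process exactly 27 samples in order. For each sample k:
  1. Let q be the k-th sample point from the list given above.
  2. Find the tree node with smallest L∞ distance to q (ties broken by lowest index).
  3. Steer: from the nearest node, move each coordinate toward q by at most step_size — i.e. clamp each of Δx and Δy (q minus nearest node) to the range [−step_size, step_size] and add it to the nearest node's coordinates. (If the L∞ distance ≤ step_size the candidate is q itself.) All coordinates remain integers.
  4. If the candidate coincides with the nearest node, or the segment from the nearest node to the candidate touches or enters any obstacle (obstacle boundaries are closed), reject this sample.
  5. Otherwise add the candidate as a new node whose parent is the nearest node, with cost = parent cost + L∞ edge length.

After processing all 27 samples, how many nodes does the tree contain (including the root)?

1. q=(9,35) nearest=0 d=35 new=(6,6) → add node 1 parent=0 cost=6
2. q=(1,1) nearest=0 d=1 new=(1,1) → add node 2 parent=0 cost=1
3. q=(16,32) nearest=1 d=26 new=(12,12) → add node 3 parent=1 cost=12
4. q=(22,34) nearest=3 d=22 new=(18,18) → add node 4 parent=3 cost=18
5. q=(24,23) nearest=4 d=6 new=(24,23) → blocked by [17,25]×[23,29], reject
6. q=(5,31) nearest=4 d=13 new=(12,24) → blocked by [7,14]×[22,30], reject
7. q=(14,8) nearest=3 d=4 new=(14,8) → add node 5 parent=3 cost=16
8. q=(24,8) nearest=4 d=10 new=(24,12) → add node 6 parent=4 cost=24
9. q=(6,19) nearest=3 d=7 new=(6,18) → add node 7 parent=3 cost=18
10. q=(28,30) nearest=4 d=12 new=(24,24) → blocked by [17,25]×[23,29], reject
11. q=(23,11) nearest=6 d=1 new=(23,11) → add node 8 parent=6 cost=25
12. q=(28,7) nearest=6 d=5 new=(28,7) → add node 9 parent=6 cost=29
13. q=(16,33) nearest=4 d=15 new=(16,24) → add node 10 parent=4 cost=24
14. q=(11,27) nearest=10 d=5 new=(11,27) → blocked by [7,14]×[22,30], reject
15. q=(3,19) nearest=7 d=3 new=(3,19) → add node 11 parent=7 cost=21
16. q=(22,32) nearest=10 d=8 new=(22,30) → blocked by [17,25]×[23,29], reject
17. q=(9,6) nearest=1 d=3 new=(9,6) → add node 12 parent=1 cost=9
18. q=(17,2) nearest=5 d=6 new=(17,2) → add node 13 parent=5 cost=22
19. q=(22,7) nearest=8 d=4 new=(22,7) → add node 14 parent=8 cost=29
20. q=(12,27) nearest=10 d=4 new=(12,27) → blocked by [7,14]×[22,30], reject
21. q=(14,19) nearest=4 d=4 new=(14,19) → add node 15 parent=4 cost=22
22. q=(30,2) nearest=9 d=5 new=(30,2) → add node 16 parent=9 cost=34
23. q=(28,9) nearest=9 d=2 new=(28,9) → add node 17 parent=9 cost=31
24. q=(28,11) nearest=17 d=2 new=(28,11) → blocked by [26,29]×[11,19], reject
25. q=(4,10) nearest=1 d=4 new=(4,10) → add node 18 parent=1 cost=10
26. q=(10,0) nearest=1 d=6 new=(10,0) → add node 19 parent=1 cost=12
27. q=(15,24) nearest=10 d=1 new=(15,24) → add node 20 parent=10 cost=25

Node count: 21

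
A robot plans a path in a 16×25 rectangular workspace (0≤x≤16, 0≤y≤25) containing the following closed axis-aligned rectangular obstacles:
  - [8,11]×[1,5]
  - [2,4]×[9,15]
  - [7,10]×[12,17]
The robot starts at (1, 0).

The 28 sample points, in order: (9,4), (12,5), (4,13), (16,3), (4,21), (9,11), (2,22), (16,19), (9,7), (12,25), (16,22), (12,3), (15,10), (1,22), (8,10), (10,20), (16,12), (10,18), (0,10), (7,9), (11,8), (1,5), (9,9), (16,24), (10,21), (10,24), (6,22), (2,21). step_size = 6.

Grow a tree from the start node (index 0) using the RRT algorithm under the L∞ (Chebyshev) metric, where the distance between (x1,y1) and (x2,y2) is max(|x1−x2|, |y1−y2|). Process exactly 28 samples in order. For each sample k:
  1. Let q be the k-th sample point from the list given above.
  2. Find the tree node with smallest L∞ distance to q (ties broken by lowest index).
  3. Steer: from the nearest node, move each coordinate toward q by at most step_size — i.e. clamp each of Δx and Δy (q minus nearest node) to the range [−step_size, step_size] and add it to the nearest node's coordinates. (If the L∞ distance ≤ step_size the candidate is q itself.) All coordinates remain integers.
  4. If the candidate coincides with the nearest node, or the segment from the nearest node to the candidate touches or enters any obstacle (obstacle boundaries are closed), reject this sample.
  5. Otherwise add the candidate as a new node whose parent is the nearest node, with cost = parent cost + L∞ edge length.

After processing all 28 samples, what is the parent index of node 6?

1. q=(9,4) nearest=0 d=8 new=(7,4) → add node 1 parent=0 cost=6
2. q=(12,5) nearest=1 d=5 new=(12,5) → blocked by [8,11]×[1,5], reject
3. q=(4,13) nearest=1 d=9 new=(4,10) → blocked by [2,4]×[9,15], reject
4. q=(16,3) nearest=1 d=9 new=(13,3) → blocked by [8,11]×[1,5], reject
5. q=(4,21) nearest=1 d=17 new=(4,10) → blocked by [2,4]×[9,15], reject
6. q=(9,11) nearest=1 d=7 new=(9,10) → add node 2 parent=1 cost=12
7. q=(2,22) nearest=2 d=12 new=(3,16) → blocked by [2,4]×[9,15], reject
8. q=(16,19) nearest=2 d=9 new=(15,16) → add node 3 parent=2 cost=18
9. q=(9,7) nearest=1 d=3 new=(9,7) → add node 4 parent=1 cost=9
10. q=(12,25) nearest=3 d=9 new=(12,22) → add node 5 parent=3 cost=24
11. q=(16,22) nearest=5 d=4 new=(16,22) → add node 6 parent=5 cost=28
12. q=(12,3) nearest=4 d=4 new=(12,3) → blocked by [8,11]×[1,5], reject
13. q=(15,10) nearest=2 d=6 new=(15,10) → add node 7 parent=2 cost=18
14. q=(1,22) nearest=5 d=11 new=(6,22) → add node 8 parent=5 cost=30
15. q=(8,10) nearest=2 d=1 new=(8,10) → add node 9 parent=2 cost=13
16. q=(10,20) nearest=5 d=2 new=(10,20) → add node 10 parent=5 cost=26
17. q=(16,12) nearest=7 d=2 new=(16,12) → add node 11 parent=7 cost=20
18. q=(10,18) nearest=10 d=2 new=(10,18) → add node 12 parent=10 cost=28
19. q=(0,10) nearest=1 d=7 new=(1,10) → blocked by [2,4]×[9,15], reject
20. q=(7,9) nearest=9 d=1 new=(7,9) → add node 13 parent=9 cost=14
21. q=(11,8) nearest=2 d=2 new=(11,8) → add node 14 parent=2 cost=14
22. q=(1,5) nearest=0 d=5 new=(1,5) → add node 15 parent=0 cost=5
23. q=(9,9) nearest=2 d=1 new=(9,9) → add node 16 parent=2 cost=13
24. q=(16,24) nearest=6 d=2 new=(16,24) → add node 17 parent=6 cost=30
25. q=(10,21) nearest=10 d=1 new=(10,21) → add node 18 parent=10 cost=27
26. q=(10,24) nearest=5 d=2 new=(10,24) → add node 19 parent=5 cost=26
27. q=(6,22) nearest=8 d=0 → coincident, reject
28. q=(2,21) nearest=8 d=4 new=(2,21) → add node 20 parent=8 cost=34

Parent of node 6: 5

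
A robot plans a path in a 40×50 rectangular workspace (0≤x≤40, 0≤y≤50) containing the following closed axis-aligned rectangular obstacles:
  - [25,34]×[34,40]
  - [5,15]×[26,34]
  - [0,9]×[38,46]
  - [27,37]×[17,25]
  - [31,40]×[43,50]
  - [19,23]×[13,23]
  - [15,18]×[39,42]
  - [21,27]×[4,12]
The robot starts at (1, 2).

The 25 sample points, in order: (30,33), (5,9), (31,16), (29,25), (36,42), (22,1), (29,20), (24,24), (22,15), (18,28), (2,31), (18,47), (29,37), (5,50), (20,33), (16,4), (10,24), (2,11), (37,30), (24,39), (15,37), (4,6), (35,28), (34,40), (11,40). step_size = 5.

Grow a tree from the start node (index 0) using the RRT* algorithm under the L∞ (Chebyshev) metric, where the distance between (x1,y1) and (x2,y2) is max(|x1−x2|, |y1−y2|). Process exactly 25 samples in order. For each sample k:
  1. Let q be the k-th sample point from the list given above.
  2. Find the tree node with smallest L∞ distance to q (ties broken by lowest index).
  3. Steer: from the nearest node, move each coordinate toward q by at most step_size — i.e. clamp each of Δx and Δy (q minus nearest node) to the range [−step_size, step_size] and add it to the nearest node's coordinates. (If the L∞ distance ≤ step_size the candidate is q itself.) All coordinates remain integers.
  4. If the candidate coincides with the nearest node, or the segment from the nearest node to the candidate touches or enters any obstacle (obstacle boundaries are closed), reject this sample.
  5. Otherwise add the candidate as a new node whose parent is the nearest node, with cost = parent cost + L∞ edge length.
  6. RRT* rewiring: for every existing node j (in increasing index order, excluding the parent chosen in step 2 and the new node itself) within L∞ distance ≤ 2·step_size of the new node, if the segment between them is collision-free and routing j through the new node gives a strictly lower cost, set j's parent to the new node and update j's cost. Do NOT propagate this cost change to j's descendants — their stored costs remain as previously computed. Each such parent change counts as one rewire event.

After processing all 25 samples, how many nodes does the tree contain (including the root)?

Node count: 21

1. q=(30,33) nearest=0 d=31 new=(6,7) → add node 1 parent=0 cost=5
2. q=(5,9) nearest=1 d=2 new=(5,9) → add node 2 parent=1 cost=7
3. q=(31,16) nearest=1 d=25 new=(11,12) → add node 3 parent=1 cost=10
4. q=(29,25) nearest=3 d=18 new=(16,17) → add node 4 parent=3 cost=15
5. q=(36,42) nearest=4 d=25 new=(21,22) → blocked by [19,23]×[13,23], reject
6. q=(22,1) nearest=3 d=11 new=(16,7) → add node 5 parent=3 cost=15
7. q=(29,20) nearest=4 d=13 new=(21,20) → blocked by [19,23]×[13,23], reject
8. q=(24,24) nearest=4 d=8 new=(21,22) → blocked by [19,23]×[13,23], reject
9. q=(22,15) nearest=4 d=6 new=(21,15) → blocked by [19,23]×[13,23], reject
10. q=(18,28) nearest=4 d=11 new=(18,22) → add node 6 parent=4 cost=20
11. q=(2,31) nearest=4 d=14 new=(11,22) → add node 7 parent=4 cost=20
12. q=(18,47) nearest=6 d=25 new=(18,27) → add node 8 parent=6 cost=25
13. q=(29,37) nearest=8 d=11 new=(23,32) → add node 9 parent=8 cost=30
14. q=(5,50) nearest=9 d=18 new=(18,37) → add node 10 parent=9 cost=35
15. q=(20,33) nearest=9 d=3 new=(20,33) → add node 11 parent=9 cost=33
16. q=(16,4) nearest=5 d=3 new=(16,4) → add node 12 parent=5 cost=18
17. q=(10,24) nearest=7 d=2 new=(10,24) → add node 13 parent=7 cost=22
18. q=(2,11) nearest=2 d=3 new=(2,11) → add node 14 parent=2 cost=10
19. q=(37,30) nearest=9 d=14 new=(28,30) → add node 15 parent=9 cost=35
20. q=(24,39) nearest=10 d=6 new=(23,39) → add node 16 parent=10 cost=40
21. q=(15,37) nearest=10 d=3 new=(15,37) → add node 17 parent=10 cost=38
22. q=(4,6) nearest=1 d=2 new=(4,6) → add node 18 parent=1 cost=7
23. q=(35,28) nearest=15 d=7 new=(33,28) → add node 19 parent=15 cost=40
24. q=(34,40) nearest=15 d=10 new=(33,35) → blocked by [25,34]×[34,40], reject
25. q=(11,40) nearest=17 d=4 new=(11,40) → add node 20 parent=17 cost=42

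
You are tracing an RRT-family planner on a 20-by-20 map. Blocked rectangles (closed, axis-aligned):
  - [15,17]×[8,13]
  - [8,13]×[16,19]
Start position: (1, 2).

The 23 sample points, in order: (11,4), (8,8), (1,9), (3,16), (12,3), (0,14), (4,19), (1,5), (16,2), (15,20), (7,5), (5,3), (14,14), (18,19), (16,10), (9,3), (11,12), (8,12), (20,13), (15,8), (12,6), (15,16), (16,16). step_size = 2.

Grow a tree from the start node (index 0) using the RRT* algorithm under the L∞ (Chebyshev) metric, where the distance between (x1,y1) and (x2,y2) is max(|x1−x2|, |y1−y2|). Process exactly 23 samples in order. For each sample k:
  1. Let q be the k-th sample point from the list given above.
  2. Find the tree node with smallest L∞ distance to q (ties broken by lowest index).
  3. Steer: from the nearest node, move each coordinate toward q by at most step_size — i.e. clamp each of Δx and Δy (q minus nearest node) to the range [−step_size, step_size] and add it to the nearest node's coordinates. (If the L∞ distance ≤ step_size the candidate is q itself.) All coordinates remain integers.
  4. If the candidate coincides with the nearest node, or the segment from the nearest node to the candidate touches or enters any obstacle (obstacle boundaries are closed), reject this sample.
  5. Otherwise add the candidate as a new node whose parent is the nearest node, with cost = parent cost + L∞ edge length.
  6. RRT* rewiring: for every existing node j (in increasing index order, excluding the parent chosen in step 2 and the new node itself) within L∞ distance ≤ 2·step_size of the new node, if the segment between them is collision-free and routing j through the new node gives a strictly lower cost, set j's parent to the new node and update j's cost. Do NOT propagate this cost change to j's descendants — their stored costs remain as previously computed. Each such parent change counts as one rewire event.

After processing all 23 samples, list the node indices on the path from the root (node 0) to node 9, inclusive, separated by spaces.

1. q=(11,4) nearest=0 d=10 new=(3,4) → add node 1 parent=0 cost=2
2. q=(8,8) nearest=1 d=5 new=(5,6) → add node 2 parent=1 cost=4
3. q=(1,9) nearest=2 d=4 new=(3,8) → add node 3 parent=2 cost=6
4. q=(3,16) nearest=3 d=8 new=(3,10) → add node 4 parent=3 cost=8
5. q=(12,3) nearest=2 d=7 new=(7,4) → add node 5 parent=2 cost=6
6. q=(0,14) nearest=4 d=4 new=(1,12) → add node 6 parent=4 cost=10
7. q=(4,19) nearest=6 d=7 new=(3,14) → add node 7 parent=6 cost=12
8. q=(1,5) nearest=1 d=2 new=(1,5) → add node 8 parent=1 cost=4
9. q=(16,2) nearest=5 d=9 new=(9,2) → add node 9 parent=5 cost=8
10. q=(15,20) nearest=3 d=12 new=(5,10) → add node 10 parent=3 cost=8
11. q=(7,5) nearest=5 d=1 new=(7,5) → add node 11 parent=5 cost=7
12. q=(5,3) nearest=1 d=2 new=(5,3) → add node 12 parent=1 cost=4; rewire 11→12 (6<7)
13. q=(14,14) nearest=2 d=9 new=(7,8) → add node 13 parent=2 cost=6
14. q=(18,19) nearest=13 d=11 new=(9,10) → add node 14 parent=13 cost=8
15. q=(16,10) nearest=14 d=7 new=(11,10) → add node 15 parent=14 cost=10
16. q=(9,3) nearest=9 d=1 new=(9,3) → add node 16 parent=9 cost=9
17. q=(11,12) nearest=14 d=2 new=(11,12) → add node 17 parent=14 cost=10
18. q=(8,12) nearest=14 d=2 new=(8,12) → add node 18 parent=14 cost=10
19. q=(20,13) nearest=15 d=9 new=(13,12) → add node 19 parent=15 cost=12
20. q=(15,8) nearest=15 d=4 new=(13,8) → add node 20 parent=15 cost=12
21. q=(12,6) nearest=20 d=2 new=(12,6) → add node 21 parent=20 cost=14
22. q=(15,16) nearest=17 d=4 new=(13,14) → add node 22 parent=17 cost=12
23. q=(16,16) nearest=22 d=3 new=(15,16) → add node 23 parent=22 cost=14

Path: 0 1 2 5 9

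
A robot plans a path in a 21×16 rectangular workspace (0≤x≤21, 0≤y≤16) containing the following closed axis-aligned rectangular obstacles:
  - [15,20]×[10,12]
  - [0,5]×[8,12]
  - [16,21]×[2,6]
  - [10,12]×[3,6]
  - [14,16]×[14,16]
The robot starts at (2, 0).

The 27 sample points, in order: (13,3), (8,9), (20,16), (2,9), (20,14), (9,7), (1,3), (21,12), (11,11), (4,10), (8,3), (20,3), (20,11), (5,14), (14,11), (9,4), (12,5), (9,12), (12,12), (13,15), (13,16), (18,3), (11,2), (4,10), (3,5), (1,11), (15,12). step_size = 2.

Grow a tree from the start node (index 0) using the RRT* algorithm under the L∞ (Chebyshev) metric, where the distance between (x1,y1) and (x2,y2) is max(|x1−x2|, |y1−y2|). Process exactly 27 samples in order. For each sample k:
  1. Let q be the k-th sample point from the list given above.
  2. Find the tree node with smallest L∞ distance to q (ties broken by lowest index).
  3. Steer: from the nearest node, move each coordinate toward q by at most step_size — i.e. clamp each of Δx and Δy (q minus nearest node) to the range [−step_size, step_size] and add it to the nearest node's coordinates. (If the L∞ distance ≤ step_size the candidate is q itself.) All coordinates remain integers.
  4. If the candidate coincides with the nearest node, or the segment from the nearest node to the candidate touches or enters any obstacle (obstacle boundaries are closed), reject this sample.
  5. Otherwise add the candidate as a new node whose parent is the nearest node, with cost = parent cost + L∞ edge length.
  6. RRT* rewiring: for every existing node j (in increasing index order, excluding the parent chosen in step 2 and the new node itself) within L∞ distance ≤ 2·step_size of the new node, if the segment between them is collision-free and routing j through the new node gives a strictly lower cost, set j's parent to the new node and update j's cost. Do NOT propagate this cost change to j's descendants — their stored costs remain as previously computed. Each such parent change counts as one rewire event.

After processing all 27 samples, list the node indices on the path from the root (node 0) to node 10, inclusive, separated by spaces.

Path: 0 1 2 3 10

1. q=(13,3) nearest=0 d=11 new=(4,2) → add node 1 parent=0 cost=2
2. q=(8,9) nearest=1 d=7 new=(6,4) → add node 2 parent=1 cost=4
3. q=(20,16) nearest=2 d=14 new=(8,6) → add node 3 parent=2 cost=6
4. q=(2,9) nearest=2 d=5 new=(4,6) → add node 4 parent=2 cost=6
5. q=(20,14) nearest=3 d=12 new=(10,8) → add node 5 parent=3 cost=8
6. q=(9,7) nearest=3 d=1 new=(9,7) → add node 6 parent=3 cost=7
7. q=(1,3) nearest=0 d=3 new=(1,2) → add node 7 parent=0 cost=2
8. q=(21,12) nearest=5 d=11 new=(12,10) → add node 8 parent=5 cost=10
9. q=(11,11) nearest=8 d=1 new=(11,11) → add node 9 parent=8 cost=11
10. q=(4,10) nearest=3 d=4 new=(6,8) → add node 10 parent=3 cost=8
11. q=(8,3) nearest=2 d=2 new=(8,3) → add node 11 parent=2 cost=6
12. q=(20,3) nearest=8 d=8 new=(14,8) → add node 12 parent=8 cost=12
13. q=(20,11) nearest=12 d=6 new=(16,10) → blocked by [15,20]×[10,12], reject
14. q=(5,14) nearest=5 d=6 new=(8,10) → add node 13 parent=5 cost=10
15. q=(14,11) nearest=8 d=2 new=(14,11) → add node 14 parent=8 cost=12
16. q=(9,4) nearest=11 d=1 new=(9,4) → add node 15 parent=11 cost=7
17. q=(12,5) nearest=5 d=3 new=(12,6) → blocked by [10,12]×[3,6], reject
18. q=(9,12) nearest=9 d=2 new=(9,12) → add node 16 parent=9 cost=13
19. q=(12,12) nearest=9 d=1 new=(12,12) → add node 17 parent=9 cost=12
20. q=(13,15) nearest=17 d=3 new=(13,14) → add node 18 parent=17 cost=14
21. q=(13,16) nearest=18 d=2 new=(13,16) → add node 19 parent=18 cost=16
22. q=(18,3) nearest=12 d=5 new=(16,6) → blocked by [16,21]×[2,6], reject
23. q=(11,2) nearest=15 d=2 new=(11,2) → blocked by [10,12]×[3,6], reject
24. q=(4,10) nearest=10 d=2 new=(4,10) → blocked by [0,5]×[8,12], reject
25. q=(3,5) nearest=4 d=1 new=(3,5) → add node 20 parent=4 cost=7
26. q=(1,11) nearest=4 d=5 new=(2,8) → blocked by [0,5]×[8,12], reject
27. q=(15,12) nearest=14 d=1 new=(15,12) → blocked by [15,20]×[10,12], reject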